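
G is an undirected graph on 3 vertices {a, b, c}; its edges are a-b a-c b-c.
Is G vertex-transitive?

Every vertex has degree 2, so G is the complete graph K_3. Every bijection on the vertex set is an automorphism of K_3; hence Aut(K_3) ≅ S_3, order 6. Under this action every vertex can be carried to every other, so G is vertex-transitive.

Yes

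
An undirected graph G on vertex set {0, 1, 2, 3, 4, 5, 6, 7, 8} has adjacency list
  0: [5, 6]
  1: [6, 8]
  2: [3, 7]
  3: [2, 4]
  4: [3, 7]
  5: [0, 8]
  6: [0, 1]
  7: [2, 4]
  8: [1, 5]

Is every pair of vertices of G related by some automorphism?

G has two connected components, {0, 1, 5, 6, 8} and {2, 3, 4, 7}; each is 2-regular, so G = C_5 ⊔ C_4. The orbit of 0 under Aut(G) is {0, 1, 5, 6, 8}, which does not contain 2, so G is not vertex-transitive.

No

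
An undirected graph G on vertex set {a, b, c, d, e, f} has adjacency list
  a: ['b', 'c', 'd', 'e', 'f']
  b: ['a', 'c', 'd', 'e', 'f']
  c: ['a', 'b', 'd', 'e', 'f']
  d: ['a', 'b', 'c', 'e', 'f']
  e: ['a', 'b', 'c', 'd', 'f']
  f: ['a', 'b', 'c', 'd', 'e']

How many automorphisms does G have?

Every vertex has degree 5, so G is the complete graph K_6. Any permutation of the 6 vertices preserves K_6, so Aut(K_6) = S_6 of order 6! = 720.

720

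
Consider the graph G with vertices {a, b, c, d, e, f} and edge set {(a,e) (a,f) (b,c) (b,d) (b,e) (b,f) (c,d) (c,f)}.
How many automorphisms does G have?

1

The degree sequence is [2, 4, 3, 2, 2, 3]. Checking the degree-preserving permutations of the vertex set shows that none except the identity preserves every edge, so Aut(G) is trivial.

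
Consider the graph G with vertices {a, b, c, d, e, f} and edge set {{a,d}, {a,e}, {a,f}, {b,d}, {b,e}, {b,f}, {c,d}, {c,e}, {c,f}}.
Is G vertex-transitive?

Yes

G is 3-regular and bipartite with parts {a, b, c} and {d, e, f} (each part is independent and every cross-pair is an edge), so G = K_{3,3}. Each part can be permuted independently (S_3 × S_3) and the two equal-size parts can also be swapped, giving (S_3 × S_3) ⋊ Z_2 of order 2·(3!)² = 72. This group acts transitively on the 6 vertices.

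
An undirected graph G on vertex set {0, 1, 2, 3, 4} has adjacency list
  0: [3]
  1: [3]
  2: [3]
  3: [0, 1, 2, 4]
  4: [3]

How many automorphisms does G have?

24

Vertex 3 has degree 4 and every other vertex has degree 1, so G is the star K_{1,4} with centre 3. The 4 leaves are pairwise interchangeable while the centre is fixed, giving Aut(G) = S_4.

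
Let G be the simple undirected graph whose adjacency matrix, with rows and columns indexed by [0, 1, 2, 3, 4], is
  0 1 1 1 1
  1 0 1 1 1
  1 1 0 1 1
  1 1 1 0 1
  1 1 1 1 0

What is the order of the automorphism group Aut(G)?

120

Every vertex has degree 4, so G is the complete graph K_5. Any permutation of the 5 vertices preserves K_5, so Aut(K_5) = S_5 of order 5! = 120.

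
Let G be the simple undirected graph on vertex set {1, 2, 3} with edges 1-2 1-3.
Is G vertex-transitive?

No

Vertex 1 is the only vertex of degree 2, so every automorphism fixes it; G is not vertex-transitive.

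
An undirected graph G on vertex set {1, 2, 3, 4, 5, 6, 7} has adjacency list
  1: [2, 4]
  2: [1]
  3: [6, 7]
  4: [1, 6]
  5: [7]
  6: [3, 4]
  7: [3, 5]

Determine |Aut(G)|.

2

The degree sequence is [2, 1, 2, 2, 1, 2, 2]; the two degree-1 vertices 2 and 5 are the ends of a path, so G = P_7. A path has exactly one nontrivial symmetry — reversal — giving Aut(G) of order 2.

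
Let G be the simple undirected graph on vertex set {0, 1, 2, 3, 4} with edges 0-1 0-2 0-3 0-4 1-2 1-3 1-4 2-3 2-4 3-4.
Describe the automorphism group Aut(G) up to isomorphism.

Every vertex has degree 4, so G is the complete graph K_5. Any permutation of the 5 vertices preserves K_5, so Aut(K_5) = S_5 of order 5! = 120.

S_5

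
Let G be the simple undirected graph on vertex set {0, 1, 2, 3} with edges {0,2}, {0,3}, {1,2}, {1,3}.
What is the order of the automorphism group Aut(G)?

8

G is 2-regular and bipartite on 2^2 = 4 vertices with girth 4; it is the hypercube graph Q_2. Aut(Q_2) consists of the signed permutations of the 2 coordinate axes: 2! permutations times 2^2 sign flips, so |Aut| = 2^2·2! = 8.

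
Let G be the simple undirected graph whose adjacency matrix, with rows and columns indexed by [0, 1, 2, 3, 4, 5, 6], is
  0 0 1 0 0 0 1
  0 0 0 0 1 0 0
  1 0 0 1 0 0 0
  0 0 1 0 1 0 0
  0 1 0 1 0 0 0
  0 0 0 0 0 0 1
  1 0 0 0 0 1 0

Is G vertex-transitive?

Automorphisms preserve degree, but G has vertices of degree 1 and vertices of degree 2; no automorphism maps one to the other, so G is not vertex-transitive.

No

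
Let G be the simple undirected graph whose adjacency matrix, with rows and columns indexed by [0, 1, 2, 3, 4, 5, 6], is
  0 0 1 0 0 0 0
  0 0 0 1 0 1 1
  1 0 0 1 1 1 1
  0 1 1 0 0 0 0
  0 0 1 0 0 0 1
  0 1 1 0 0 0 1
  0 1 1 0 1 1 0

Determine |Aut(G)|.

1

Degrees alone do not determine every vertex (e.g. 1 and 5 both have degree 3), but their neighbour-degree multisets differ: N(1) has degrees [2, 3, 4] while N(5) has degrees [3, 4, 5]. Repeating this refinement separates all vertices, so the only automorphism is the identity.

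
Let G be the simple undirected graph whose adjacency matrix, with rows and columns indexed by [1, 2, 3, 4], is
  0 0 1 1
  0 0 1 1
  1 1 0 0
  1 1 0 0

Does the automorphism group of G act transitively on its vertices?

Yes

G is 2-regular and bipartite with parts {3, 4} and {1, 2} (each part is independent and every cross-pair is an edge), so G = K_{2,2}. Each part can be permuted independently (S_2 × S_2) and the two equal-size parts can also be swapped, giving (S_2 × S_2) ⋊ Z_2 of order 2·(2!)² = 8. This group acts transitively on the 4 vertices.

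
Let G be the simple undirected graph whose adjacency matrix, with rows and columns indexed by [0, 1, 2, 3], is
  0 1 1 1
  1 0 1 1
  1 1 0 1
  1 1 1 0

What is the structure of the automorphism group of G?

S_4

All 4 vertices are pairwise adjacent: G = K_4. Any permutation of the 4 vertices preserves K_4, so Aut(K_4) = S_4 of order 4! = 24.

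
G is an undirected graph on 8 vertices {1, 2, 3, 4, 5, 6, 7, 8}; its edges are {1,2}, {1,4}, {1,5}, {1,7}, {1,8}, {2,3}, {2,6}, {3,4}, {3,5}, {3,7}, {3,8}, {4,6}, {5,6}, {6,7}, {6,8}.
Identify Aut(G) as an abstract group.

S_3 × S_5

The vertices split by degree into {1, 3, 6} (degree 5) and {2, 4, 5, 7, 8} (degree 3); every edge runs between the two parts, so G is the complete bipartite graph K_{3,5}. Automorphisms preserve the bipartition setwise (since the parts differ in size) and act as S_3 × S_5 within it; |Aut| = 720.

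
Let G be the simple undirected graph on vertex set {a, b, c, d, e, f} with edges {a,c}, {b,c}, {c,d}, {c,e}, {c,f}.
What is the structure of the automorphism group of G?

S_5

Vertex c has degree 5 and every other vertex has degree 1, so G is the star K_{1,5} with centre c. The 5 leaves are pairwise interchangeable while the centre is fixed, giving Aut(G) = S_5.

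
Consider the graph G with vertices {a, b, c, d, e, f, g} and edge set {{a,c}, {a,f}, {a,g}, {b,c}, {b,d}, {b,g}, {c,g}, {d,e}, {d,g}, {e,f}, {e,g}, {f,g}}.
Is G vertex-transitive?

No

Vertex g is the only vertex of degree 6, so every automorphism fixes it; G is not vertex-transitive.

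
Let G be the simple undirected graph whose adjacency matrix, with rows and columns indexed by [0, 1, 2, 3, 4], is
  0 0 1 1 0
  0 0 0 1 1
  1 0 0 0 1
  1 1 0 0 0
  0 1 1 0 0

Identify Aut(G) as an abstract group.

D_5

G is 2-regular and connected on 5 vertices, i.e. the cycle C_5. C_5 has 5 rotations and 5 reflections, so Aut(C_5) ≅ D_5 of order 10.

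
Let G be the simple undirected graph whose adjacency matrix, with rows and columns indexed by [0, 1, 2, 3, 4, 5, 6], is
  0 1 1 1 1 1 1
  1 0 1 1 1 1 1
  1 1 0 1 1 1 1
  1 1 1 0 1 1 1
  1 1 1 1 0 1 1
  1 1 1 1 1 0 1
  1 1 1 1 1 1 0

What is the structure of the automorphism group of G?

S_7

All 7 vertices are pairwise adjacent: G = K_7. Any permutation of the 7 vertices preserves K_7, so Aut(K_7) = S_7 of order 7! = 5040.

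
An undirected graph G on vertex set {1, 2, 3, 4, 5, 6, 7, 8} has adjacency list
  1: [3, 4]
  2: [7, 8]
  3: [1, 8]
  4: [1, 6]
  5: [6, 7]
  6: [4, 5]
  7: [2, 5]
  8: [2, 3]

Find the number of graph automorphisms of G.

Every vertex has degree 2 and the graph is connected, so G is the 8-cycle C_8. C_8 has 8 rotations and 8 reflections, so Aut(C_8) ≅ D_8 of order 16.

16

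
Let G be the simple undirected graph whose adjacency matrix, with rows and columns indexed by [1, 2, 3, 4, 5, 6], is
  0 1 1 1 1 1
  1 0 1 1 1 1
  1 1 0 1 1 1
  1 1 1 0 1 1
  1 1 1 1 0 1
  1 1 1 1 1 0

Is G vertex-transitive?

Yes

All 6 vertices are pairwise adjacent: G = K_6. Any permutation of the 6 vertices preserves K_6, so Aut(K_6) = S_6 of order 6! = 720. This group acts transitively on the 6 vertices.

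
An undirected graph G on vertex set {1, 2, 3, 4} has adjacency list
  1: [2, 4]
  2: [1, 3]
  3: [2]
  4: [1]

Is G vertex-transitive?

Automorphisms preserve degree, but G has vertices of degree 1 and vertices of degree 2; no automorphism maps one to the other, so G is not vertex-transitive.

No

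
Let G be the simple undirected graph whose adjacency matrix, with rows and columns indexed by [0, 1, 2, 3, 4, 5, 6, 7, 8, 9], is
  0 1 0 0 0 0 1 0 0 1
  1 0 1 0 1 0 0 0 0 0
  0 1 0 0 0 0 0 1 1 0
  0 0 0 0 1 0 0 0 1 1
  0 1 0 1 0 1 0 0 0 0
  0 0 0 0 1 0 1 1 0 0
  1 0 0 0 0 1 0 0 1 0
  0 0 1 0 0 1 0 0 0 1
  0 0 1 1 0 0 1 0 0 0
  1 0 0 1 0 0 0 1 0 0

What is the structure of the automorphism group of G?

G is 3-regular on 10 vertices with no triangles and no 4-cycles (girth 5): this is the Petersen graph. It is a classical fact that the Petersen graph has automorphism group S_5 (order 120), arising from its description as the Kneser graph K(5,2).

S_5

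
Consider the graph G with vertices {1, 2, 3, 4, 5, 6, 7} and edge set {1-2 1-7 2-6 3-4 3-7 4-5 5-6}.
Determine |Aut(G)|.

Every vertex has degree 2 and the graph is connected, so G is the 7-cycle C_7. C_7 has 7 rotations and 7 reflections, so Aut(C_7) ≅ D_7 of order 14.

14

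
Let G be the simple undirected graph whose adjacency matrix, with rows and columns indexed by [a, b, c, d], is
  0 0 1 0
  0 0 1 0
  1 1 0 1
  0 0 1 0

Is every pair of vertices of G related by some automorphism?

Vertex c is the only vertex of degree 3, so every automorphism fixes it; G is not vertex-transitive.

No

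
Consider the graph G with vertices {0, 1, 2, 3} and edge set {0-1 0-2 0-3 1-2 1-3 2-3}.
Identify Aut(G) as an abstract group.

S_4

All 4 vertices are pairwise adjacent: G = K_4. Every bijection on the vertex set is an automorphism of K_4; hence Aut(K_4) ≅ S_4, order 24.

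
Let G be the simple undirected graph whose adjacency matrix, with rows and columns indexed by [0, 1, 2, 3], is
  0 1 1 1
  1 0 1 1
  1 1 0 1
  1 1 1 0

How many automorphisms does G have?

24

Every vertex has degree 3, so G is the complete graph K_4. Any permutation of the 4 vertices preserves K_4, so Aut(K_4) = S_4 of order 4! = 24.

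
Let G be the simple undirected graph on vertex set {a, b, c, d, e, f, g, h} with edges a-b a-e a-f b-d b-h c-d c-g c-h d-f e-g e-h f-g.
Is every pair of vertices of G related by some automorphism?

Yes

G is 3-regular and bipartite on 2^3 = 8 vertices with girth 4; it is the hypercube graph Q_3. The symmetry group of the 3-cube is the hyperoctahedral group B_3 = Z_2 ≀ S_3, of order 2^3·3! = 48. This group acts transitively on the 8 vertices.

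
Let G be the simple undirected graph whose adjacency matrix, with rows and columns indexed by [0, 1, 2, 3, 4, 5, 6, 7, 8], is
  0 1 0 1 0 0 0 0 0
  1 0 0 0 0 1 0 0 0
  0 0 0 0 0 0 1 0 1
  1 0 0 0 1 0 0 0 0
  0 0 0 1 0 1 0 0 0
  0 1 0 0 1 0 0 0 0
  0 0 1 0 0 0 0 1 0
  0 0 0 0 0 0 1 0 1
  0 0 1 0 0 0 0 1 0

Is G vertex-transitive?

No

G has two connected components, {0, 1, 3, 4, 5} and {2, 6, 7, 8}; each is 2-regular, so G = C_5 ⊔ C_4. The orbit of 0 under Aut(G) is {0, 1, 3, 4, 5}, which does not contain 2, so G is not vertex-transitive.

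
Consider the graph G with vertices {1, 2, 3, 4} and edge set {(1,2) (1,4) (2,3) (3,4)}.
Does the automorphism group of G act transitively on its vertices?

Yes

G is 2-regular and bipartite on 2^2 = 4 vertices with girth 4; it is the hypercube graph Q_2. The symmetry group of the 2-cube is the hyperoctahedral group B_2 = Z_2 ≀ S_2, of order 2^2·2! = 8. Under this action every vertex can be carried to every other, so G is vertex-transitive.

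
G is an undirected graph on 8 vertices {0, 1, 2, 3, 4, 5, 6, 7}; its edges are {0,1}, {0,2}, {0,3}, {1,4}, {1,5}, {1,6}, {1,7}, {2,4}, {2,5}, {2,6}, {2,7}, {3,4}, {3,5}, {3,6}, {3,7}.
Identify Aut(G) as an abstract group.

The vertices split by degree into {1, 2, 3} (degree 5) and {0, 4, 5, 6, 7} (degree 3); every edge runs between the two parts, so G is the complete bipartite graph K_{3,5}. The parts have unequal sizes, so no automorphism swaps them; each part is permuted independently, giving S_5 × S_3 of order 5!·3! = 720.

S_5 × S_3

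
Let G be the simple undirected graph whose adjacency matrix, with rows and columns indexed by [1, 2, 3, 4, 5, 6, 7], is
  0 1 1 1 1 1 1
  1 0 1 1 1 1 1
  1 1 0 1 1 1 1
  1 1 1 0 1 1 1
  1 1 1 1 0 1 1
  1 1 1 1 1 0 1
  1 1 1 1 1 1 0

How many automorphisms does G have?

5040

All 7 vertices are pairwise adjacent: G = K_7. Any permutation of the 7 vertices preserves K_7, so Aut(K_7) = S_7 of order 7! = 5040.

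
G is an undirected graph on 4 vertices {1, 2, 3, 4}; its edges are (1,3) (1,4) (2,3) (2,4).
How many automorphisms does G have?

8

G is 2-regular and bipartite on 2^2 = 4 vertices with girth 4; it is the hypercube graph Q_2. The symmetry group of the 2-cube is the hyperoctahedral group B_2 = Z_2 ≀ S_2, of order 2^2·2! = 8.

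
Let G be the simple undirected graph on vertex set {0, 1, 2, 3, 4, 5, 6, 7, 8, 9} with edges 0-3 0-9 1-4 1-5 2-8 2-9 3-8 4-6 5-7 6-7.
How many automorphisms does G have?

200

G has two connected components, {0, 2, 3, 8, 9} and {1, 4, 5, 6, 7}; each is 2-regular, so G = C_5 ⊔ C_5. With two isomorphic components, Aut(G) = Aut(C_5) ≀ S_2 = (D_5 × D_5) ⋊ Z_2: permute each cycle by D_5, then optionally swap the two cycles. Order 2·(2·5)² = 200.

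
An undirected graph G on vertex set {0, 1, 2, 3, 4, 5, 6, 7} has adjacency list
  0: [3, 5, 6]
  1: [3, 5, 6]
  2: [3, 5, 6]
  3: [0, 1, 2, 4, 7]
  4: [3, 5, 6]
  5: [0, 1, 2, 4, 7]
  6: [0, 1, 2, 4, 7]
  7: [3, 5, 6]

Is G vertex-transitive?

Automorphisms preserve degree, but G has vertices of degree 3 and vertices of degree 5; no automorphism maps one to the other, so G is not vertex-transitive.

No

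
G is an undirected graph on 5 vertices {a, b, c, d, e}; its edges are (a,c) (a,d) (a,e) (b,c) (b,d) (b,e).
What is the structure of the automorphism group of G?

S_3 × S_2

The vertices split by degree into {a, b} (degree 3) and {c, d, e} (degree 2); every edge runs between the two parts, so G is the complete bipartite graph K_{2,3}. Automorphisms preserve the bipartition setwise (since the parts differ in size) and act as S_3 × S_2 within it; |Aut| = 12.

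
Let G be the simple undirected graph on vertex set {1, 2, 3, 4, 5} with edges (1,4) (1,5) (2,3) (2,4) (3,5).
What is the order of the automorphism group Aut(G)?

10

Every vertex has degree 2 and the graph is connected, so G is the 5-cycle C_5. The automorphisms of the 5-cycle are exactly the symmetries of a regular 5-gon: the dihedral group D_5, |D_5| = 10.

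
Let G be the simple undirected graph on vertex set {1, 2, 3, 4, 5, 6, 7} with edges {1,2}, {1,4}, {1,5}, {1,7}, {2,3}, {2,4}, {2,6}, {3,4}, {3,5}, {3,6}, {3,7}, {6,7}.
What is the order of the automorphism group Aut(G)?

The degree sequence is [4, 4, 5, 3, 2, 3, 3]. Checking the degree-preserving permutations of the vertex set shows that none except the identity preserves every edge, so Aut(G) is trivial.

1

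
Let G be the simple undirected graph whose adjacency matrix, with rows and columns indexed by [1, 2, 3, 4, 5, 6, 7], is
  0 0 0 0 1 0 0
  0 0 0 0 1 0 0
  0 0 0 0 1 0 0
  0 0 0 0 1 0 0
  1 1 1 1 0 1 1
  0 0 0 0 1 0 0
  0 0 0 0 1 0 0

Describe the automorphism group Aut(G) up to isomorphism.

Vertex 5 has degree 6 and every other vertex has degree 1, so G is the star K_{1,6} with centre 5. The 6 leaves are pairwise interchangeable while the centre is fixed, giving Aut(G) = S_6.

the symmetric group on 6 letters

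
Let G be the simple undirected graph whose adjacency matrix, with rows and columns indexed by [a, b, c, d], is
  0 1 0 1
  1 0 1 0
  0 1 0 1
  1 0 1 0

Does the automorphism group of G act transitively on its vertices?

G is 2-regular and connected on 4 vertices, i.e. the cycle C_4. C_4 has 4 rotations and 4 reflections, so Aut(C_4) ≅ D_4 of order 8. Under this action every vertex can be carried to every other, so G is vertex-transitive.

Yes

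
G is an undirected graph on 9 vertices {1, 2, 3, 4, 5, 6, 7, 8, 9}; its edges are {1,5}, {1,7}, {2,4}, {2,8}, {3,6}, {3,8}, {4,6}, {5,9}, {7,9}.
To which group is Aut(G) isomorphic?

G has two connected components, {2, 3, 4, 6, 8} and {1, 5, 7, 9}; each is 2-regular, so G = C_5 ⊔ C_4. No automorphism exchanges components of different sizes, hence Aut(G) is the direct product D_4 × D_5, order 80.

D_4 × D_5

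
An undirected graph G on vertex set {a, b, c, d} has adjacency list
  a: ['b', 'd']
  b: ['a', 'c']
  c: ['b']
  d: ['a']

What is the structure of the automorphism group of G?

the cyclic group of order 2

The degree sequence is [2, 2, 1, 1]; the two degree-1 vertices c and d are the ends of a path, so G = P_4. A path has exactly one nontrivial symmetry — reversal — giving Aut(G) of order 2.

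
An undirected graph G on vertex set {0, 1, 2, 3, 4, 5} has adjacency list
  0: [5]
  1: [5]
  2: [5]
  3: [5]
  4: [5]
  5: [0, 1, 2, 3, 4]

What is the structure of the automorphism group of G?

Vertex 5 has degree 5 and every other vertex has degree 1, so G is the star K_{1,5} with centre 5. The 5 leaves are pairwise interchangeable while the centre is fixed, giving Aut(G) = S_5.

the symmetric group on 5 letters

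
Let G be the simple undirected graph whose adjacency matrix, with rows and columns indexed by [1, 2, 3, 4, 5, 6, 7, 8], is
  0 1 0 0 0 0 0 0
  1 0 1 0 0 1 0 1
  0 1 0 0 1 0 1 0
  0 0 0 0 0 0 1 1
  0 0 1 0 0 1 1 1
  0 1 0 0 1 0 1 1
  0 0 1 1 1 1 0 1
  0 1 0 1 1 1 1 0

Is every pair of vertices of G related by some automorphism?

No

Vertex 1 is the only vertex of degree 1, so every automorphism fixes it; G is not vertex-transitive.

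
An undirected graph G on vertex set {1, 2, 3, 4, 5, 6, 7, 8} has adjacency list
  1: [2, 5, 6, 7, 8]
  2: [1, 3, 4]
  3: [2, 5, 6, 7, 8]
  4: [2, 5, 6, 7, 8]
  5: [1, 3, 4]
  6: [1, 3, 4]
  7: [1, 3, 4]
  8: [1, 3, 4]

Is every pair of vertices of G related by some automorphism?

No

Automorphisms preserve degree, but G has vertices of degree 3 and vertices of degree 5; no automorphism maps one to the other, so G is not vertex-transitive.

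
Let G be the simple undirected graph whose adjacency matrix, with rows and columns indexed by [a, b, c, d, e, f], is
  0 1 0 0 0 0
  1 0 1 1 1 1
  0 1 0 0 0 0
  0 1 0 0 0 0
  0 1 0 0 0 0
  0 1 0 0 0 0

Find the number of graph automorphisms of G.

120

Vertex b has degree 5 and every other vertex has degree 1, so G is the star K_{1,5} with centre b. The 5 leaves are pairwise interchangeable while the centre is fixed, giving Aut(G) = S_5.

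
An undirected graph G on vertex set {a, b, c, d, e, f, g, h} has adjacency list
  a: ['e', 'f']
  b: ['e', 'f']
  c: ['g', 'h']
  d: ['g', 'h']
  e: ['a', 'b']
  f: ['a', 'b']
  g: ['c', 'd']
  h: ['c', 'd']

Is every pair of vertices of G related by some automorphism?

Yes

G has two connected components, {a, b, e, f} and {c, d, g, h}; each is 2-regular, so G = C_4 ⊔ C_4. Aut of a disjoint union of two copies of C_4 is the wreath product D_4 ≀ Z_2, of order 2·8² = 128. Under this action every vertex can be carried to every other, so G is vertex-transitive.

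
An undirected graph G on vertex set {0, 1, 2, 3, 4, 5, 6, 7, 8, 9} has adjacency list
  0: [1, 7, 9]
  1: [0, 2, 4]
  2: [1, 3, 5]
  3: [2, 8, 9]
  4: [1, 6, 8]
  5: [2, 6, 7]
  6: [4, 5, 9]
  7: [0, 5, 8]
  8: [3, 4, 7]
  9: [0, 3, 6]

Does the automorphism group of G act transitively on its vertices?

Yes

G is 3-regular on 10 vertices with no triangles and no 4-cycles (girth 5): this is the Petersen graph. Viewing the Petersen graph as the Kneser graph K(5,2) — vertices are 2-subsets of {1,…,5}, edges join disjoint pairs — its automorphisms are exactly the permutations of the 5-element set, so Aut ≅ S_5 of order 120. Under this action every vertex can be carried to every other, so G is vertex-transitive.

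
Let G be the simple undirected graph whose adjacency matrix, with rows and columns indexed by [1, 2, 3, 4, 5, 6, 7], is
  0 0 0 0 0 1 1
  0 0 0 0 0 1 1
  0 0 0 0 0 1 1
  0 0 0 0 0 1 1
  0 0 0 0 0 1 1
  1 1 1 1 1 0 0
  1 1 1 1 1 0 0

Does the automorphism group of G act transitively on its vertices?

Automorphisms preserve degree, but G has vertices of degree 2 and vertices of degree 5; no automorphism maps one to the other, so G is not vertex-transitive.

No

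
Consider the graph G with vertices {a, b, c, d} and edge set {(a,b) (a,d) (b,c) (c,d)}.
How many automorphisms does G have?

G is 2-regular and bipartite on 2^2 = 4 vertices with girth 4; it is the hypercube graph Q_2. Aut(Q_2) consists of the signed permutations of the 2 coordinate axes: 2! permutations times 2^2 sign flips, so |Aut| = 2^2·2! = 8.

8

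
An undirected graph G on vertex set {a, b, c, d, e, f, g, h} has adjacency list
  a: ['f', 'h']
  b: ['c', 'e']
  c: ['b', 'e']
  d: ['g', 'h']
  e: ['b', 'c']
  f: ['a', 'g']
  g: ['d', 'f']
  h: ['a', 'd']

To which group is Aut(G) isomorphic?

G has two connected components, {a, d, f, g, h} and {b, c, e}; each is 2-regular, so G = C_5 ⊔ C_3. No automorphism exchanges components of different sizes, hence Aut(G) is the direct product D_5 × D_3, order 60.

D_5 × D_3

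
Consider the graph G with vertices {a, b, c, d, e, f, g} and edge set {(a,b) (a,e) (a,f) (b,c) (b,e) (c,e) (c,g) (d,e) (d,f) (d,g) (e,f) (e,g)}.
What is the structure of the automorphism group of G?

Vertex e is the unique vertex of degree 6; the remaining 6 vertices each have degree 3 and induce a cycle, so G is the wheel on 7 vertices with hub e. With the hub fixed, the remaining symmetry is that of the rim cycle C_6, giving the dihedral group D_6.

D_6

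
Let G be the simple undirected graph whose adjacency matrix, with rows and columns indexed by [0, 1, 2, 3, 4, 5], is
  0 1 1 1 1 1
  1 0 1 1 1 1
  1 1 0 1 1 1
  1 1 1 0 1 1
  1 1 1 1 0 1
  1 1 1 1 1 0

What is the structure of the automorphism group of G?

Every vertex has degree 5, so G is the complete graph K_6. Every bijection on the vertex set is an automorphism of K_6; hence Aut(K_6) ≅ S_6, order 720.

the symmetric group on 6 letters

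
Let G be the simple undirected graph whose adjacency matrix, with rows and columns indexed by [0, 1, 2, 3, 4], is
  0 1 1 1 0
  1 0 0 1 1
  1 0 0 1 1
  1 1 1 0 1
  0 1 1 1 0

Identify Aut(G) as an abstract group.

the dihedral group of order 8

Vertex 3 is the unique vertex of degree 4; the remaining 4 vertices each have degree 3 and induce a cycle, so G is the wheel on 5 vertices with hub 3. Every automorphism fixes the hub and acts on the rim 4-cycle, so Aut(G) ≅ Aut(C_4) = D_4 of order 8.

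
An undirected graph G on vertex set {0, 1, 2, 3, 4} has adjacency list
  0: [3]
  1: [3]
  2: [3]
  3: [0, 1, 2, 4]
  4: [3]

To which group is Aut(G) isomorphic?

Vertex 3 has degree 4 and every other vertex has degree 1, so G is the star K_{1,4} with centre 3. The 4 leaves are pairwise interchangeable while the centre is fixed, giving Aut(G) = S_4.

the symmetric group on 4 letters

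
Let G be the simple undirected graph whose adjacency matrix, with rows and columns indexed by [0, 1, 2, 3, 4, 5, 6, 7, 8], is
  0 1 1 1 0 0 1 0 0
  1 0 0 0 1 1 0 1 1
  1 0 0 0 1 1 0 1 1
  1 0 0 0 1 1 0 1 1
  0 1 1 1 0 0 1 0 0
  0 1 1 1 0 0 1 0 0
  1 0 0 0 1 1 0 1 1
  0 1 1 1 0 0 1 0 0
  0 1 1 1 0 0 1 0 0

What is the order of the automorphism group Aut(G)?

The vertices split by degree into {1, 2, 3, 6} (degree 5) and {0, 4, 5, 7, 8} (degree 4); every edge runs between the two parts, so G is the complete bipartite graph K_{4,5}. The parts have unequal sizes, so no automorphism swaps them; each part is permuted independently, giving S_4 × S_5 of order 4!·5! = 2880.

2880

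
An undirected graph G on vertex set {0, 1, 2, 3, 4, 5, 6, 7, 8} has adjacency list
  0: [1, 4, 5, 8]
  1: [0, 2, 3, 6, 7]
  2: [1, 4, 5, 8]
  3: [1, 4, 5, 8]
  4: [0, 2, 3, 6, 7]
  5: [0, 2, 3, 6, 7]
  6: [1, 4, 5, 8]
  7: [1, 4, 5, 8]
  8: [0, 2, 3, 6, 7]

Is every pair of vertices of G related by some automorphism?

Automorphisms preserve degree, but G has vertices of degree 4 and vertices of degree 5; no automorphism maps one to the other, so G is not vertex-transitive.

No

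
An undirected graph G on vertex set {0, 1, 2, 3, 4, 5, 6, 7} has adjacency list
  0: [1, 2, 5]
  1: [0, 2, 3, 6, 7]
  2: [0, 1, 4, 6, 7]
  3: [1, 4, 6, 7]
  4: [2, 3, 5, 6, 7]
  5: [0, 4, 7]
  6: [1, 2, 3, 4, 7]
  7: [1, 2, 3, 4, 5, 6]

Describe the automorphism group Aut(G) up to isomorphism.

the trivial group

The degree sequence is [3, 5, 5, 4, 5, 3, 5, 6]. Checking the degree-preserving permutations of the vertex set shows that none except the identity preserves every edge, so Aut(G) is trivial.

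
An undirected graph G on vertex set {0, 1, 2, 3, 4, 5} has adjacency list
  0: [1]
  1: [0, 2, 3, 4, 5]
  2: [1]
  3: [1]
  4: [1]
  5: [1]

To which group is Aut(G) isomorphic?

Vertex 1 has degree 5 and every other vertex has degree 1, so G is the star K_{1,5} with centre 1. Any automorphism fixes the centre and permutes the 5 leaves freely, so Aut(G) ≅ S_5 of order 5! = 120.

the symmetric group on 5 letters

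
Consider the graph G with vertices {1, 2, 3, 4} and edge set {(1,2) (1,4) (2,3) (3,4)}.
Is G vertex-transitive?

Yes

G is 2-regular and bipartite on 2^2 = 4 vertices with girth 4; it is the hypercube graph Q_2. The symmetry group of the 2-cube is the hyperoctahedral group B_2 = Z_2 ≀ S_2, of order 2^2·2! = 8. This group acts transitively on the 4 vertices.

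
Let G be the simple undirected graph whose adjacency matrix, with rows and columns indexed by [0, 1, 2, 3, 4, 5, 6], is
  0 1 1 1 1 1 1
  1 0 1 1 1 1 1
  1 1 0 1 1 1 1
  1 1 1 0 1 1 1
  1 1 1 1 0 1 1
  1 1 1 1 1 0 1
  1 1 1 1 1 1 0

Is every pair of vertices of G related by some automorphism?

Yes

All 7 vertices are pairwise adjacent: G = K_7. Every bijection on the vertex set is an automorphism of K_7; hence Aut(K_7) ≅ S_7, order 5040. Under this action every vertex can be carried to every other, so G is vertex-transitive.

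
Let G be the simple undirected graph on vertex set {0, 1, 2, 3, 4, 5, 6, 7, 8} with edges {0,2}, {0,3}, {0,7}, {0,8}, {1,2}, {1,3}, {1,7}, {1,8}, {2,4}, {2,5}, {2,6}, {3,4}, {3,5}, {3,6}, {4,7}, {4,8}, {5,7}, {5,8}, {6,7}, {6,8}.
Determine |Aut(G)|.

2880

The vertices split by degree into {2, 3, 7, 8} (degree 5) and {0, 1, 4, 5, 6} (degree 4); every edge runs between the two parts, so G is the complete bipartite graph K_{4,5}. The parts have unequal sizes, so no automorphism swaps them; each part is permuted independently, giving S_4 × S_5 of order 4!·5! = 2880.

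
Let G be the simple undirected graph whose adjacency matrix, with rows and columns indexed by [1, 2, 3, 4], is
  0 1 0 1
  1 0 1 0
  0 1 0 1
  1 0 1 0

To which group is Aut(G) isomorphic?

G is 2-regular and bipartite on 2^2 = 4 vertices with girth 4; it is the hypercube graph Q_2. Aut(Q_2) consists of the signed permutations of the 2 coordinate axes: 2! permutations times 2^2 sign flips, so |Aut| = 2^2·2! = 8.

the dihedral group of order 8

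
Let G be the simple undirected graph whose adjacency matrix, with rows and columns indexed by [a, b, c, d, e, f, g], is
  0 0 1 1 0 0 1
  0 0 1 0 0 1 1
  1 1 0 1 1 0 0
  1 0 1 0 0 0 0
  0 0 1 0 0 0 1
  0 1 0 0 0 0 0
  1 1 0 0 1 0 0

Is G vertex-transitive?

No

Vertex c is the only vertex of degree 4, so every automorphism fixes it; G is not vertex-transitive.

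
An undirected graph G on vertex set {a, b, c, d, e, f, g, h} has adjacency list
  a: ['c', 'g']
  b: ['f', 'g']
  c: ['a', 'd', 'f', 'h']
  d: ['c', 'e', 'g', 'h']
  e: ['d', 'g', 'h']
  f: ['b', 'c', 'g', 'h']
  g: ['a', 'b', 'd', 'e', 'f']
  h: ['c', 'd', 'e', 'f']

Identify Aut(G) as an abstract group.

The degree sequence is [2, 2, 4, 4, 3, 4, 5, 4]. Checking the degree-preserving permutations of the vertex set shows that none except the identity preserves every edge, so Aut(G) is trivial.

{e}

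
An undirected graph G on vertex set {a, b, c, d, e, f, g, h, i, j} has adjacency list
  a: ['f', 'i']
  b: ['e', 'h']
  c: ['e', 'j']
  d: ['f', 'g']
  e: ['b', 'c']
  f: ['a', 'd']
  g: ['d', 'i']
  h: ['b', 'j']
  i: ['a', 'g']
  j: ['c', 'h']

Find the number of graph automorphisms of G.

G has two connected components, {b, c, e, h, j} and {a, d, f, g, i}; each is 2-regular, so G = C_5 ⊔ C_5. With two isomorphic components, Aut(G) = Aut(C_5) ≀ S_2 = (D_5 × D_5) ⋊ Z_2: permute each cycle by D_5, then optionally swap the two cycles. Order 2·(2·5)² = 200.

200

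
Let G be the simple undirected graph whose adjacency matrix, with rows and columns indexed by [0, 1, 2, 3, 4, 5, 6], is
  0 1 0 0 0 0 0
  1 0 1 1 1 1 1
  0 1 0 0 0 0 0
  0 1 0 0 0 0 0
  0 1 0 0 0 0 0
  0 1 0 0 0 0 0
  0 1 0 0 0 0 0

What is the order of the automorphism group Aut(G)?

Vertex 1 has degree 6 and every other vertex has degree 1, so G is the star K_{1,6} with centre 1. The 6 leaves are pairwise interchangeable while the centre is fixed, giving Aut(G) = S_6.

720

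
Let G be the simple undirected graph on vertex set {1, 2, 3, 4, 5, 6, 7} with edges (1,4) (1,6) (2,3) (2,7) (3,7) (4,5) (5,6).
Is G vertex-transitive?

No

G has two connected components, {1, 4, 5, 6} and {2, 3, 7}; each is 2-regular, so G = C_4 ⊔ C_3. The orbit of 1 under Aut(G) is {1, 4, 5, 6}, which does not contain 2, so G is not vertex-transitive.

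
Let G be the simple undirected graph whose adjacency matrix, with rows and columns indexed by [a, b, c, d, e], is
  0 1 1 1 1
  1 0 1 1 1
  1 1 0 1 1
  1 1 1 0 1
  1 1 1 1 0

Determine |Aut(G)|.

Every vertex has degree 4, so G is the complete graph K_5. Any permutation of the 5 vertices preserves K_5, so Aut(K_5) = S_5 of order 5! = 120.

120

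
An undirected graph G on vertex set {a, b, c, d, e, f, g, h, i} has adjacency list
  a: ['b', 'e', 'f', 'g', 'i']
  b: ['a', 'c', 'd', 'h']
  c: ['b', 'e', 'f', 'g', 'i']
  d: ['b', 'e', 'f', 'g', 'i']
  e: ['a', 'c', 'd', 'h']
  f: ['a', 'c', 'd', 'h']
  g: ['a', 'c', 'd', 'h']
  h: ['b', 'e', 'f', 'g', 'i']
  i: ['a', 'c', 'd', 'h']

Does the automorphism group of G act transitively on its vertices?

No

Automorphisms preserve degree, but G has vertices of degree 4 and vertices of degree 5; no automorphism maps one to the other, so G is not vertex-transitive.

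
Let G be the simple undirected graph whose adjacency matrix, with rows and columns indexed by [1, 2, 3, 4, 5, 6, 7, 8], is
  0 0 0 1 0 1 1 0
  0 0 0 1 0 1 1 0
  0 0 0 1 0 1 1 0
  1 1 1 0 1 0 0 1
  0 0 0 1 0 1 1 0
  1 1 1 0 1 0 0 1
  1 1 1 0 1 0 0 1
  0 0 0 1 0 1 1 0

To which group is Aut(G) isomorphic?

The vertices split by degree into {4, 6, 7} (degree 5) and {1, 2, 3, 5, 8} (degree 3); every edge runs between the two parts, so G is the complete bipartite graph K_{3,5}. The parts have unequal sizes, so no automorphism swaps them; each part is permuted independently, giving S_3 × S_5 of order 3!·5! = 720.

S_3 × S_5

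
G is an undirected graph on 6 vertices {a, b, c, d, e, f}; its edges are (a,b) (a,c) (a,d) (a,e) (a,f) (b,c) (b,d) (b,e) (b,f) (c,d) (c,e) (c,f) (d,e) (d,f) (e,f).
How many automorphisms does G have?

Every vertex has degree 5, so G is the complete graph K_6. Any permutation of the 6 vertices preserves K_6, so Aut(K_6) = S_6 of order 6! = 720.

720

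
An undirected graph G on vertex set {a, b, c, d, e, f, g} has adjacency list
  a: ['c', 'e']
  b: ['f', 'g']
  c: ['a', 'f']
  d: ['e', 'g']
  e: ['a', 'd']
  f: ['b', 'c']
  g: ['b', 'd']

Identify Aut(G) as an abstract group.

D_7

Every vertex has degree 2 and the graph is connected, so G is the 7-cycle C_7. The automorphisms of the 7-cycle are exactly the symmetries of a regular 7-gon: the dihedral group D_7, |D_7| = 14.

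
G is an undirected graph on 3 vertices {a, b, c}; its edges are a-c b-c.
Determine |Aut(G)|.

2

The degree sequence is [1, 1, 2]; the two degree-1 vertices a and b are the ends of a path, so G = P_3. A path has exactly one nontrivial symmetry — reversal — giving Aut(G) of order 2.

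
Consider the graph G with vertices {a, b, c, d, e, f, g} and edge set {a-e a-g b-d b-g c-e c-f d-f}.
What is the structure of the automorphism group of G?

the dihedral group of order 14

Every vertex has degree 2 and the graph is connected, so G is the 7-cycle C_7. C_7 has 7 rotations and 7 reflections, so Aut(C_7) ≅ D_7 of order 14.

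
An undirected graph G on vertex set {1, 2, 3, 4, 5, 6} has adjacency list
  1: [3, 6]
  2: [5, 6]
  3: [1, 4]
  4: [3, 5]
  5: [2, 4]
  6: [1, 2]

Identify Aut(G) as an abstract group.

G is 2-regular and connected on 6 vertices, i.e. the cycle C_6. The automorphisms of the 6-cycle are exactly the symmetries of a regular 6-gon: the dihedral group D_6, |D_6| = 12.

D_6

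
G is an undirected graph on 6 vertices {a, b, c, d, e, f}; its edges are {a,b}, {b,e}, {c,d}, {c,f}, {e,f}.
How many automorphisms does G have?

2

The degree sequence is [1, 2, 2, 1, 2, 2]; the two degree-1 vertices a and d are the ends of a path, so G = P_6. The only nontrivial automorphism of a path is the end-to-end reflection, so Aut(G) ≅ Z_2.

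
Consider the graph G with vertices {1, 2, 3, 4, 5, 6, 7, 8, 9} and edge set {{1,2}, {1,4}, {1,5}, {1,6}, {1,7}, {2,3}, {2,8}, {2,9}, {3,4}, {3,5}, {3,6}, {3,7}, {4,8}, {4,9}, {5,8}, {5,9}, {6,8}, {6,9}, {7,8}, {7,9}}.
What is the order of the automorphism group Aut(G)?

2880

The vertices split by degree into {1, 3, 8, 9} (degree 5) and {2, 4, 5, 6, 7} (degree 4); every edge runs between the two parts, so G is the complete bipartite graph K_{4,5}. The parts have unequal sizes, so no automorphism swaps them; each part is permuted independently, giving S_4 × S_5 of order 4!·5! = 2880.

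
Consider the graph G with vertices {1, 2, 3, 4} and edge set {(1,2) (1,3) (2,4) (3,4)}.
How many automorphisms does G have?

G is 2-regular and connected on 4 vertices, i.e. the cycle C_4. C_4 has 4 rotations and 4 reflections, so Aut(C_4) ≅ D_4 of order 8.

8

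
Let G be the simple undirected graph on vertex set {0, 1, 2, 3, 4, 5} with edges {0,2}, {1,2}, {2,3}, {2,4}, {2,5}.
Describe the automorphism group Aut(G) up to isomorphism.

S_5

Vertex 2 has degree 5 and every other vertex has degree 1, so G is the star K_{1,5} with centre 2. Any automorphism fixes the centre and permutes the 5 leaves freely, so Aut(G) ≅ S_5 of order 5! = 120.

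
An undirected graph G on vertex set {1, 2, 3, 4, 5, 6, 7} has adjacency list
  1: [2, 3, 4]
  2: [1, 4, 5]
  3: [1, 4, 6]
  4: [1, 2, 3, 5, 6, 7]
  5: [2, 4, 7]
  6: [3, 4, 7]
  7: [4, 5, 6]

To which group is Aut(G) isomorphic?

D_6

Vertex 4 is the unique vertex of degree 6; the remaining 6 vertices each have degree 3 and induce a cycle, so G is the wheel on 7 vertices with hub 4. Every automorphism fixes the hub and acts on the rim 6-cycle, so Aut(G) ≅ Aut(C_6) = D_6 of order 12.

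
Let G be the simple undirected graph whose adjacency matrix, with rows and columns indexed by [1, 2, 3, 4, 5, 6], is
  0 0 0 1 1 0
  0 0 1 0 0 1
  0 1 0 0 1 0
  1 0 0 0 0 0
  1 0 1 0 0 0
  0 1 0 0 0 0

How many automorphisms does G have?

2

The degree sequence is [2, 2, 2, 1, 2, 1]; the two degree-1 vertices 4 and 6 are the ends of a path, so G = P_6. The only nontrivial automorphism of a path is the end-to-end reflection, so Aut(G) ≅ Z_2.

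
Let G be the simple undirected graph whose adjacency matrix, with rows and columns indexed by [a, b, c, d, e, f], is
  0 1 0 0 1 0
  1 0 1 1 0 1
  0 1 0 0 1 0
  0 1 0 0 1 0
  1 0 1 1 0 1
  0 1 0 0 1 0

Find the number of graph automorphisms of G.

The vertices split by degree into {b, e} (degree 4) and {a, c, d, f} (degree 2); every edge runs between the two parts, so G is the complete bipartite graph K_{2,4}. Automorphisms preserve the bipartition setwise (since the parts differ in size) and act as S_4 × S_2 within it; |Aut| = 48.

48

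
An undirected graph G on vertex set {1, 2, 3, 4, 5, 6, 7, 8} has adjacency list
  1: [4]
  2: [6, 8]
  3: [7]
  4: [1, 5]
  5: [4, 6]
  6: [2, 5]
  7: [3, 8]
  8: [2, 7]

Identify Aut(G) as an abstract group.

C_2

The degree sequence is [1, 2, 1, 2, 2, 2, 2, 2]; the two degree-1 vertices 1 and 3 are the ends of a path, so G = P_8. A path has exactly one nontrivial symmetry — reversal — giving Aut(G) of order 2.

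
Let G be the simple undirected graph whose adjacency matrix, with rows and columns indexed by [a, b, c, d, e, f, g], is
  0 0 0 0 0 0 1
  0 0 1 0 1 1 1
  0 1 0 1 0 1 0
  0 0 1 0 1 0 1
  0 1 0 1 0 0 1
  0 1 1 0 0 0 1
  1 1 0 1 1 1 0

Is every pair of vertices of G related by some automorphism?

No

Vertex a is the only vertex of degree 1, so every automorphism fixes it; G is not vertex-transitive.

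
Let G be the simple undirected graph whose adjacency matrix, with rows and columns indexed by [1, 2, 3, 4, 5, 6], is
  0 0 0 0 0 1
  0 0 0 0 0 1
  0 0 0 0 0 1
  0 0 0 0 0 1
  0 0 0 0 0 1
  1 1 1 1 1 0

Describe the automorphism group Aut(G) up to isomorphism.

Vertex 6 has degree 5 and every other vertex has degree 1, so G is the star K_{1,5} with centre 6. The 5 leaves are pairwise interchangeable while the centre is fixed, giving Aut(G) = S_5.

the symmetric group on 5 letters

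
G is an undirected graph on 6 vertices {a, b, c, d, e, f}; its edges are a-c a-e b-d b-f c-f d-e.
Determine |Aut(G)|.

12

Every vertex has degree 2 and the graph is connected, so G is the 6-cycle C_6. The automorphisms of the 6-cycle are exactly the symmetries of a regular 6-gon: the dihedral group D_6, |D_6| = 12.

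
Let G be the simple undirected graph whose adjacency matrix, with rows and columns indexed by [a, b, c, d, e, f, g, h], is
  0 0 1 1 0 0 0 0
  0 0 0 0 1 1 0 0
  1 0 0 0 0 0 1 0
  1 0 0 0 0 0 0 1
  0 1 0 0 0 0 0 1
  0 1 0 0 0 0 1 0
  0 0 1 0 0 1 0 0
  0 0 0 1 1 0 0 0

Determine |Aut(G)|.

G is 2-regular and connected on 8 vertices, i.e. the cycle C_8. C_8 has 8 rotations and 8 reflections, so Aut(C_8) ≅ D_8 of order 16.

16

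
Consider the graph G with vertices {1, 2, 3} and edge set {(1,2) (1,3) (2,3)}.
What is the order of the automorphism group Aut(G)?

Every vertex has degree 2, so G is the complete graph K_3. Any permutation of the 3 vertices preserves K_3, so Aut(K_3) = S_3 of order 3! = 6.

6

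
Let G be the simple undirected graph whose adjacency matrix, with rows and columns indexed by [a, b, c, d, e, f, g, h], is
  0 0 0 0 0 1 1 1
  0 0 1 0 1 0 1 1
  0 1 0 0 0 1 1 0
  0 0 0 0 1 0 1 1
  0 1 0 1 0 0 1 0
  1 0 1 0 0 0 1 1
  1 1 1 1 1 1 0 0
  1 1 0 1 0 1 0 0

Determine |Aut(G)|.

1

The degree sequence is [3, 4, 3, 3, 3, 4, 6, 4]. Checking the degree-preserving permutations of the vertex set shows that none except the identity preserves every edge, so Aut(G) is trivial.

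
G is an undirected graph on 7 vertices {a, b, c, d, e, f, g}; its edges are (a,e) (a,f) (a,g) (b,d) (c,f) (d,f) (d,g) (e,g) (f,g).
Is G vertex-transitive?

Vertex e is the only vertex of degree 2, so every automorphism fixes it; G is not vertex-transitive.

No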